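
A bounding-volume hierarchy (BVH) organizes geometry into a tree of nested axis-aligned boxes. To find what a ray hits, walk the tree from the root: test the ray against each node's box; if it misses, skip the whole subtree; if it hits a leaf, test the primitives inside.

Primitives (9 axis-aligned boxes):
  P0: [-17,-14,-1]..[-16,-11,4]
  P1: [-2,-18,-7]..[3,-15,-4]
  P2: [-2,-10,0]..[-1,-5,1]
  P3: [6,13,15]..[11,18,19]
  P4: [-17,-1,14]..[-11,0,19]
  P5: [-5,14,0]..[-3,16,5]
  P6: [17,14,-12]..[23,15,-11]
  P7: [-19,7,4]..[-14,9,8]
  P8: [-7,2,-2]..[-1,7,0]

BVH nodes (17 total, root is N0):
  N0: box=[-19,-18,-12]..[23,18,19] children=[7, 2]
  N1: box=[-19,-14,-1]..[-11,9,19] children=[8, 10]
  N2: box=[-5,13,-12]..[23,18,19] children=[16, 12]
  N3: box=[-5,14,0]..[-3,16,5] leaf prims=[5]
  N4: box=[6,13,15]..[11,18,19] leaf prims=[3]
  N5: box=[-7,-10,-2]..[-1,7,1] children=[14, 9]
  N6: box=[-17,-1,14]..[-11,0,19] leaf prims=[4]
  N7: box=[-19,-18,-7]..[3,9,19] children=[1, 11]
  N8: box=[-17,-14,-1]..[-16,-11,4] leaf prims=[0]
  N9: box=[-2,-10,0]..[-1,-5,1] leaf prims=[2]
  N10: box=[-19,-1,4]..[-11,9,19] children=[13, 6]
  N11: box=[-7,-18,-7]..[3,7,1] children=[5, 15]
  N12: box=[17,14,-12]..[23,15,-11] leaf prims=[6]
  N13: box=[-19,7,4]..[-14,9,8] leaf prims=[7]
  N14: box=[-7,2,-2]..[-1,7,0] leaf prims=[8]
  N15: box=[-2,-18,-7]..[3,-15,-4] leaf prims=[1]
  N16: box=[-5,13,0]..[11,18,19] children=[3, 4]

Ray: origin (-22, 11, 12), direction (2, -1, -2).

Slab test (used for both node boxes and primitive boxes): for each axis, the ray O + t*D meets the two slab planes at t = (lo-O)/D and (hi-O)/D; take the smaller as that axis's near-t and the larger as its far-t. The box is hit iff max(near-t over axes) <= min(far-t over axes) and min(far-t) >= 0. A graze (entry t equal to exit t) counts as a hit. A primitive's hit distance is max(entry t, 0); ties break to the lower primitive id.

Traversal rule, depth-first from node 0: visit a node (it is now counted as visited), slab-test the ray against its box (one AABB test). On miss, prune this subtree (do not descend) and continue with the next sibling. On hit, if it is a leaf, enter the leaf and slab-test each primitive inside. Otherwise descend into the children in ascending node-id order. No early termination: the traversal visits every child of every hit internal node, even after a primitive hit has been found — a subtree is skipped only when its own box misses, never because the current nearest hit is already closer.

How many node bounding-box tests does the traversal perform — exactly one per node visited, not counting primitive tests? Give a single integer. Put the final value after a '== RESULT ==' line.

Trace the traversal:
N0 x:[3/2,45/2] y:[-7,29] z:[-7/2,12] -> hit [3/2,12], descend [2, 7]
  N2 x:[17/2,45/2] y:[-7,-2] z:[-7/2,12] -> miss, prune
  N7 x:[3/2,25/2] y:[2,29] z:[-7/2,19/2] -> hit [2,19/2], descend [1, 11]
    N1 x:[3/2,11/2] y:[2,25] z:[-7/2,13/2] -> hit [2,11/2], descend [8, 10]
      N8 x:[5/2,3] y:[22,25] z:[4,13/2] -> miss, prune
      N10 x:[3/2,11/2] y:[2,12] z:[-7/2,4] -> hit [2,4], descend [6, 13]
        N6 x:[5/2,11/2] y:[11,12] z:[-7/2,-1] -> miss, prune
        N13 x:[3/2,4] y:[2,4] z:[2,4] -> hit [2,4] leaf, test {P7@t=2}
    N11 x:[15/2,25/2] y:[4,29] z:[11/2,19/2] -> hit [15/2,19/2], descend [5, 15]
      N5 x:[15/2,21/2] y:[4,21] z:[11/2,7] -> miss, prune
      N15 x:[10,25/2] y:[26,29] z:[8,19/2] -> miss, prune

Summary -> nodes [0, 2, 7, 1, 8, 10, 6, 13, 11, 5, 15]; box-tests=11; leaf-entries=1; first=P7

== RESULT ==
11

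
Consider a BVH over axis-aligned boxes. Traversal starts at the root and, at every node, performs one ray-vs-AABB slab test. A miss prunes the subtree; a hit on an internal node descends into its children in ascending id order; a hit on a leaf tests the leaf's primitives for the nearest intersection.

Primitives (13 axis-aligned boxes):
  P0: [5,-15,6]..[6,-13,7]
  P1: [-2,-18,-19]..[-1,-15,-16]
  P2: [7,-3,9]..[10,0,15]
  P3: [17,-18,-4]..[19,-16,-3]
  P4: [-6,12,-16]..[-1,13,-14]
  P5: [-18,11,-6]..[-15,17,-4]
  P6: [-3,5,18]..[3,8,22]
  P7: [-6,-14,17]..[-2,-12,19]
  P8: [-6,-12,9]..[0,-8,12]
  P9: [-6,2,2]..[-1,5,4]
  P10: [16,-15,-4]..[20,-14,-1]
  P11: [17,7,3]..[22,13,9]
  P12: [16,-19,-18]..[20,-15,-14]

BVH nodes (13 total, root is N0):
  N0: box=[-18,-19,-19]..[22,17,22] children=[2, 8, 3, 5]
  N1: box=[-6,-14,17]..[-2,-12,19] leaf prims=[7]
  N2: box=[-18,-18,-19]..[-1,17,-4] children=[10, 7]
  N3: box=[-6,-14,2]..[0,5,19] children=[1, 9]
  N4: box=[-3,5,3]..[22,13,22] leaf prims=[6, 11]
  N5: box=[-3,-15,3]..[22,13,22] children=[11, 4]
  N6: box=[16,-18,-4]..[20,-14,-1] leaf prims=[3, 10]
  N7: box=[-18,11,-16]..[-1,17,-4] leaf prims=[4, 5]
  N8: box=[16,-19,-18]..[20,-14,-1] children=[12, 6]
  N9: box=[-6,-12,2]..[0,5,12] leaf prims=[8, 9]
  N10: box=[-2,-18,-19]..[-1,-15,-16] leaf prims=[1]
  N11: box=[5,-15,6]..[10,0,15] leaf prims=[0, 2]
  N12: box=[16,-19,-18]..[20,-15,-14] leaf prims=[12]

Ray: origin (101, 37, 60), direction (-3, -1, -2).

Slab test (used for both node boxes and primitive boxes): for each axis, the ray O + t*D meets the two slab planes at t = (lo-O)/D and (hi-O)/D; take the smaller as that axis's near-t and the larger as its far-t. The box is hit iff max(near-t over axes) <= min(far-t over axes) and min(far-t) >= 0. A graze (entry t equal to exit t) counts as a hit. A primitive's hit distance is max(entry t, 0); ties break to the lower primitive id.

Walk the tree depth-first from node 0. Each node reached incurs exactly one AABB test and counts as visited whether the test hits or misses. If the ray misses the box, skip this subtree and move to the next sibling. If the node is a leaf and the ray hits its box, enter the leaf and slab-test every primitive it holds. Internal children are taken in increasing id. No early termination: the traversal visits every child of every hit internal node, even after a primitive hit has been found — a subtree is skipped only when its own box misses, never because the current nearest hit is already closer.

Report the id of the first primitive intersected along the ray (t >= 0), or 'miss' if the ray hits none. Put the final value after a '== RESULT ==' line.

Trace the traversal:
N0 x:[79/3,119/3] y:[20,56] z:[19,79/2] -> hit [79/3,79/2], descend [2, 3, 5, 8]
  N2 x:[34,119/3] y:[20,55] z:[32,79/2] -> hit [34,79/2], descend [7, 10]
    N7 x:[34,119/3] y:[20,26] z:[32,38] -> miss, prune
    N10 x:[34,103/3] y:[52,55] z:[38,79/2] -> miss, prune
  N3 x:[101/3,107/3] y:[32,51] z:[41/2,29] -> miss, prune
  N5 x:[79/3,104/3] y:[24,52] z:[19,57/2] -> hit [79/3,57/2], descend [4, 11]
    N4 x:[79/3,104/3] y:[24,32] z:[19,57/2] -> hit [79/3,57/2] leaf, test {P6(miss), P11@t=79/3}
    N11 x:[91/3,32] y:[37,52] z:[45/2,27] -> miss, prune
  N8 x:[27,85/3] y:[51,56] z:[61/2,39] -> miss, prune

Summary -> nodes [0, 2, 7, 10, 3, 5, 4, 11, 8]; box-tests=9; leaf-entries=1; first=P11

== RESULT ==
11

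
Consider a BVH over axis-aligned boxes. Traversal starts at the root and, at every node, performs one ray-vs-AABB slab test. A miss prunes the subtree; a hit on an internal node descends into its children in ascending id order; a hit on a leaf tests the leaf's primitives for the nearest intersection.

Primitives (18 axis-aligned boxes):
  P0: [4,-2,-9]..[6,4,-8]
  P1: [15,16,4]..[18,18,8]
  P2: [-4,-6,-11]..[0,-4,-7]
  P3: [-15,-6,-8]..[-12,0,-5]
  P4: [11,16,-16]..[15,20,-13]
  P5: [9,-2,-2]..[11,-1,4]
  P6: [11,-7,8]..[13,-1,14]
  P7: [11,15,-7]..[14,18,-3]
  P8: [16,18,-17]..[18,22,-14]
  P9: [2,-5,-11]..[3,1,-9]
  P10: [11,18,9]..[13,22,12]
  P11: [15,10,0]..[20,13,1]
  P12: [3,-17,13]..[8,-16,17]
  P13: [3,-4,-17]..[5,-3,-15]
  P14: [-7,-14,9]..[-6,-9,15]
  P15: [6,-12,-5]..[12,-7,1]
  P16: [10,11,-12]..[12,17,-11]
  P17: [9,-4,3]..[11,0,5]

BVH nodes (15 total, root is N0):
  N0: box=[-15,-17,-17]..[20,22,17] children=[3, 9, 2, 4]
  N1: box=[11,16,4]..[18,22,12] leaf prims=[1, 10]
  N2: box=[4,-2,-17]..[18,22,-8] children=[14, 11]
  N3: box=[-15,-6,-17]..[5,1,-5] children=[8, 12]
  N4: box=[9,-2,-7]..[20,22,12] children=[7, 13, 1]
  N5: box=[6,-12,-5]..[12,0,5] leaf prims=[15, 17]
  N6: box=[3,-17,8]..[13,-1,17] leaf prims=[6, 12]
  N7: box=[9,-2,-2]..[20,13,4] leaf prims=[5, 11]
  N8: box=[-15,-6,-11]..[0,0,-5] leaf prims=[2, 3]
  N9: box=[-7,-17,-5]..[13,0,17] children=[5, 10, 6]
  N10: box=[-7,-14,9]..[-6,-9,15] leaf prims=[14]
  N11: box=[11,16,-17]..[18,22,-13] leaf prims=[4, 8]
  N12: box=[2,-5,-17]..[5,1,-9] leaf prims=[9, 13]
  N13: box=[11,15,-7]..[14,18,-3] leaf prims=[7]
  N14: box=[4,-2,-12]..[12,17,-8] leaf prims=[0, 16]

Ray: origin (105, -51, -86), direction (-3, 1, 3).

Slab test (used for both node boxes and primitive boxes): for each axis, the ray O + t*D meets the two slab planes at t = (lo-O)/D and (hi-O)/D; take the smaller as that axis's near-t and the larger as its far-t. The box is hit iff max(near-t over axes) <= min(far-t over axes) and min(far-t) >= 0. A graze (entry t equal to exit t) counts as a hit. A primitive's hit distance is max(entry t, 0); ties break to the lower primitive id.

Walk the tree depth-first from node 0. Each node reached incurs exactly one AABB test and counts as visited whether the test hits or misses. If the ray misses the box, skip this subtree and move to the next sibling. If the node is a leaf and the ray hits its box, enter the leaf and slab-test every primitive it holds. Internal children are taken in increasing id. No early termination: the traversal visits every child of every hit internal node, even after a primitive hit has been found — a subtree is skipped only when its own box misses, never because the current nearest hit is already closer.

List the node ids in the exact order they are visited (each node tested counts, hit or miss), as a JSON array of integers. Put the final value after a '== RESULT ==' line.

Trace the traversal:
N0 x:[85/3,40] y:[34,73] z:[23,103/3] -> hit [34,103/3], descend [2, 3, 4, 9]
  N2 x:[29,101/3] y:[49,73] z:[23,26] -> miss, prune
  N3 x:[100/3,40] y:[45,52] z:[23,27] -> miss, prune
  N4 x:[85/3,32] y:[49,73] z:[79/3,98/3] -> miss, prune
  N9 x:[92/3,112/3] y:[34,51] z:[27,103/3] -> hit [34,103/3], descend [5, 6, 10]
    N5 x:[31,33] y:[39,51] z:[27,91/3] -> miss, prune
    N6 x:[92/3,34] y:[34,50] z:[94/3,103/3] -> hit [34,34] leaf, test {P6(miss), P12@t=34}
    N10 x:[37,112/3] y:[37,42] z:[95/3,101/3] -> miss, prune

Summary -> nodes [0, 2, 3, 4, 9, 5, 6, 10]; box-tests=8; leaf-entries=1; first=P12

== RESULT ==
[0, 2, 3, 4, 9, 5, 6, 10]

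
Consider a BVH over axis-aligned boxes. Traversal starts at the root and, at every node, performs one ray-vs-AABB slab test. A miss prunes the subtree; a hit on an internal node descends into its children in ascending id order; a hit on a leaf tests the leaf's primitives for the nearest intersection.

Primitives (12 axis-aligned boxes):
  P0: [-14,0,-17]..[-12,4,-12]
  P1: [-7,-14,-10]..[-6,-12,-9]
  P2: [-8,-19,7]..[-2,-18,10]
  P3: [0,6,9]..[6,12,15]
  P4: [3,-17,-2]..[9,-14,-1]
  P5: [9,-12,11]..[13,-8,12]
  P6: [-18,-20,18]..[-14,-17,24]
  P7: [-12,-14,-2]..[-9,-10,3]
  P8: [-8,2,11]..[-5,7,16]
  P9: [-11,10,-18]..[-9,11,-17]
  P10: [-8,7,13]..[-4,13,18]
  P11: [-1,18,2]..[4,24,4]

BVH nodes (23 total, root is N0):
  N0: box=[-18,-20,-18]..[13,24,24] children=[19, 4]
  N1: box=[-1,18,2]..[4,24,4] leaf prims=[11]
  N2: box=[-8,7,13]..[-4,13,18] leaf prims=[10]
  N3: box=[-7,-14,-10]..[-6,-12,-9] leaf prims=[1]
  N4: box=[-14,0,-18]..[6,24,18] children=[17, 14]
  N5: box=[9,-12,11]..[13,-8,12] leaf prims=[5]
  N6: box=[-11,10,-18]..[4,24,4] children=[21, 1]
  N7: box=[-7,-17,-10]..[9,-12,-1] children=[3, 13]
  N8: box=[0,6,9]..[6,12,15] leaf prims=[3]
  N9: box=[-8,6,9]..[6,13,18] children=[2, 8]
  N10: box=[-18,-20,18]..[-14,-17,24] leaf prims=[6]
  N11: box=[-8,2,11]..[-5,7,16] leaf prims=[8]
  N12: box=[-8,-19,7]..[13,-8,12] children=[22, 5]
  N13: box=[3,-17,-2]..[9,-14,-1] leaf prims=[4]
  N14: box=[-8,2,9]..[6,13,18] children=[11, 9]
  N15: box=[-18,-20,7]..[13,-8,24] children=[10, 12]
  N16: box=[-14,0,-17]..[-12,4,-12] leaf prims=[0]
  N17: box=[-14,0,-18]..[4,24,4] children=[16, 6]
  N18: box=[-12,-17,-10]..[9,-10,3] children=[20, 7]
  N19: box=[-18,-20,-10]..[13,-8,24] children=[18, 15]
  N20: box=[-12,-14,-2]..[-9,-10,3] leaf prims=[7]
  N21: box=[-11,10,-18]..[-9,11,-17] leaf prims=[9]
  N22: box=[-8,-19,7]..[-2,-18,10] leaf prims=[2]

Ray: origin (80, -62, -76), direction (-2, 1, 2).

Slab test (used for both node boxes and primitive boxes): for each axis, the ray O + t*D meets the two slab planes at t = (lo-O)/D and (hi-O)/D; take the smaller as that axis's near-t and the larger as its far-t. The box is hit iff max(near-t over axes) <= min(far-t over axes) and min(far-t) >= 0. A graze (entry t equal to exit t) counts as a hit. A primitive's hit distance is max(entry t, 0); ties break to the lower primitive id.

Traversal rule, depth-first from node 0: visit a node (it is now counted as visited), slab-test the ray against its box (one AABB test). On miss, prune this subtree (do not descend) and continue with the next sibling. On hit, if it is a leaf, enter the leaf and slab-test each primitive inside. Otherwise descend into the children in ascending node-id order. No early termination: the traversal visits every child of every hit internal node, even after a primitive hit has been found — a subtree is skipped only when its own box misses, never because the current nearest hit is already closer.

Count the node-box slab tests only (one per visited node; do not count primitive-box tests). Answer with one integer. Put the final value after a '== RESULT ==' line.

Trace the traversal:
N0 x:[67/2,49] y:[42,86] z:[29,50] -> hit [42,49], descend [4, 19]
  N4 x:[37,47] y:[62,86] z:[29,47] -> miss, prune
  N19 x:[67/2,49] y:[42,54] z:[33,50] -> hit [42,49], descend [15, 18]
    N15 x:[67/2,49] y:[42,54] z:[83/2,50] -> hit [42,49], descend [10, 12]
      N10 x:[47,49] y:[42,45] z:[47,50] -> miss, prune
      N12 x:[67/2,44] y:[43,54] z:[83/2,44] -> hit [43,44], descend [5, 22]
        N5 x:[67/2,71/2] y:[50,54] z:[87/2,44] -> miss, prune
        N22 x:[41,44] y:[43,44] z:[83/2,43] -> hit [43,43] leaf, test {P2@t=43}
    N18 x:[71/2,46] y:[45,52] z:[33,79/2] -> miss, prune

Visited [0, 4, 19, 15, 10, 12, 5, 22, 18]. Tests: 9 box, 1 leaf. Nearest: P2.

== RESULT ==
9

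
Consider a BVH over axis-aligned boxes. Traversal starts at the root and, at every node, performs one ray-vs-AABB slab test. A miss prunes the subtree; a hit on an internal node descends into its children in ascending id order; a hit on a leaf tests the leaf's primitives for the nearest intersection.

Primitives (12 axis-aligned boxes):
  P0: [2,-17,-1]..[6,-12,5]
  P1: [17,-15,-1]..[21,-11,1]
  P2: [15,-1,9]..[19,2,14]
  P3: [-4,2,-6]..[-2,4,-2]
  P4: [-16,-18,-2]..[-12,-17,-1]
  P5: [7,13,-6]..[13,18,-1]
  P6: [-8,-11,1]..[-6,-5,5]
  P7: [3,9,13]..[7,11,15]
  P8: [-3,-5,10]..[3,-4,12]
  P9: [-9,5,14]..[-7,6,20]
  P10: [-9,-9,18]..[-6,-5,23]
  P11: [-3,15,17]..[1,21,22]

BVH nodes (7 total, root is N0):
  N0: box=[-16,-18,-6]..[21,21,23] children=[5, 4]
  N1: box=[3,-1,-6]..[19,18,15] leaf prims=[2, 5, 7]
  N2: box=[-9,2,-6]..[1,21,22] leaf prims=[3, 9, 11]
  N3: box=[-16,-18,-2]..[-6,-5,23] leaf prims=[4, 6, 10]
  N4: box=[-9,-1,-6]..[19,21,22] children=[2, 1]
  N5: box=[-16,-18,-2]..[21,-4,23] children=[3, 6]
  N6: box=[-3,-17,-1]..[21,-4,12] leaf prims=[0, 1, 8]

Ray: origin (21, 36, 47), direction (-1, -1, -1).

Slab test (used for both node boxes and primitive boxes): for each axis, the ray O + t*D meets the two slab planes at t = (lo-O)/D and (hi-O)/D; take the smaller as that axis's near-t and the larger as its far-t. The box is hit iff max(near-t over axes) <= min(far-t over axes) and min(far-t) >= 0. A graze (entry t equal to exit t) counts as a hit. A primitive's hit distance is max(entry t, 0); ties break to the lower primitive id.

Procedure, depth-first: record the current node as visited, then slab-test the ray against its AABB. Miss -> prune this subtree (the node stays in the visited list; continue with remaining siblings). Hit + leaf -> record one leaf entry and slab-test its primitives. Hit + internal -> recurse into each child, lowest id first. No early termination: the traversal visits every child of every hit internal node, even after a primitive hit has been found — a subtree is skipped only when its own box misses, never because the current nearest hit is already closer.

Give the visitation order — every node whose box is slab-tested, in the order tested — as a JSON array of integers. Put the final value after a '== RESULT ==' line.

Traverse from the root:
N0 x:[0,37] y:[15,54] z:[24,53] -> hit [24,37], descend [4, 5]
  N4 x:[2,30] y:[15,37] z:[25,53] -> hit [25,30], descend [1, 2]
    N1 x:[2,18] y:[18,37] z:[32,53] -> miss, prune
    N2 x:[20,30] y:[15,34] z:[25,53] -> hit [25,30] leaf, test {P3(miss), P9@t=30, P11(miss)}
  N5 x:[0,37] y:[40,54] z:[24,49] -> miss, prune

Visited [0, 4, 1, 2, 5]. Tests: 5 box, 1 leaf. Nearest: P9.

== RESULT ==
[0, 4, 1, 2, 5]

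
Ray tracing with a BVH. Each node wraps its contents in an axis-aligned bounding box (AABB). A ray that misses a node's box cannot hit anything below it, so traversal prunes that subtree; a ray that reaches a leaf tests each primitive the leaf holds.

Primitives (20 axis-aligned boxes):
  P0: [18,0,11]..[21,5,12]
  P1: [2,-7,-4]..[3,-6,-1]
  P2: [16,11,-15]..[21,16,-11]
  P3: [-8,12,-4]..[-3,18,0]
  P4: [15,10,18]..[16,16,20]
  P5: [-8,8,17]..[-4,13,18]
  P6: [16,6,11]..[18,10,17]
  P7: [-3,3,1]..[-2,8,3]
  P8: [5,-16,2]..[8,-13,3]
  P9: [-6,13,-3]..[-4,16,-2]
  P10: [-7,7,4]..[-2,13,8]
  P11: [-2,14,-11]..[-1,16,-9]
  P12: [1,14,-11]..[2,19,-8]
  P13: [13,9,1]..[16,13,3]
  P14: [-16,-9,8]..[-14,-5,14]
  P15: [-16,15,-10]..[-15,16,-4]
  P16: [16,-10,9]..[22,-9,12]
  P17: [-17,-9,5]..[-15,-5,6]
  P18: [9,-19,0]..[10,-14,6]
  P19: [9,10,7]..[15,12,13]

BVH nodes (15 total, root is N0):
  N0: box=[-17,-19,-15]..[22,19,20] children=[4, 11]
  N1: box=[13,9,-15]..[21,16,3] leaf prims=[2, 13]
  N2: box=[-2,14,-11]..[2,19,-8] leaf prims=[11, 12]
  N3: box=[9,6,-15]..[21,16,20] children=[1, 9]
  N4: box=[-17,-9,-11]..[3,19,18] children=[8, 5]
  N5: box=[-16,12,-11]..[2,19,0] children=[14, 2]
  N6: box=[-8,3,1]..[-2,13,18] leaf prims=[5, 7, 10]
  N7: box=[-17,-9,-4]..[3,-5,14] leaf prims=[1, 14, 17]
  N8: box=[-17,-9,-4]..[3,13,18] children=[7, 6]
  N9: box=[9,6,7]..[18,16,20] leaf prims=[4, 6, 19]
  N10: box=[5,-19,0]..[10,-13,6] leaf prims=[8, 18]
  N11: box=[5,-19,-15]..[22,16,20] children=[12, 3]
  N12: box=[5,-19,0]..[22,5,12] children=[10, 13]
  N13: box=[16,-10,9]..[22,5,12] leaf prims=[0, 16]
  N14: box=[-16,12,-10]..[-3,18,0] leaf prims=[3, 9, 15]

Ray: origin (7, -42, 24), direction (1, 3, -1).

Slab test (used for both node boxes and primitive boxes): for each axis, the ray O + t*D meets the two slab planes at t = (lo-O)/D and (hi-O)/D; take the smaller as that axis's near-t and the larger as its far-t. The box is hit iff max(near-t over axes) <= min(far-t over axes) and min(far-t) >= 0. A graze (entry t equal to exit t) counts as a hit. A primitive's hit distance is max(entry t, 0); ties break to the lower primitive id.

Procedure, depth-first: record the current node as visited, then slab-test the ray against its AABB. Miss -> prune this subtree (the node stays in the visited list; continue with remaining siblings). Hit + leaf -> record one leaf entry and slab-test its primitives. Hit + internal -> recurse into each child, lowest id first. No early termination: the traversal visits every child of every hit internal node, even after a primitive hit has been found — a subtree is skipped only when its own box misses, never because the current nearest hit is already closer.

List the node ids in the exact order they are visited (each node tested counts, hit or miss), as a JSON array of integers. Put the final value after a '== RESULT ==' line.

Trace the traversal:
N0 x:[-24,15] y:[23/3,61/3] z:[4,39] -> hit [23/3,15], descend [4, 11]
  N4 x:[-24,-4] y:[11,61/3] z:[6,35] -> miss, prune
  N11 x:[-2,15] y:[23/3,58/3] z:[4,39] -> hit [23/3,15], descend [3, 12]
    N3 x:[2,14] y:[16,58/3] z:[4,39] -> miss, prune
    N12 x:[-2,15] y:[23/3,47/3] z:[12,24] -> hit [12,15], descend [10, 13]
      N10 x:[-2,3] y:[23/3,29/3] z:[18,24] -> miss, prune
      N13 x:[9,15] y:[32/3,47/3] z:[12,15] -> hit [12,15] leaf, test {P0(miss), P16(miss)}

Visited [0, 4, 11, 3, 12, 10, 13]. Tests: 7 box, 1 leaf. Nearest: miss.

== RESULT ==
[0, 4, 11, 3, 12, 10, 13]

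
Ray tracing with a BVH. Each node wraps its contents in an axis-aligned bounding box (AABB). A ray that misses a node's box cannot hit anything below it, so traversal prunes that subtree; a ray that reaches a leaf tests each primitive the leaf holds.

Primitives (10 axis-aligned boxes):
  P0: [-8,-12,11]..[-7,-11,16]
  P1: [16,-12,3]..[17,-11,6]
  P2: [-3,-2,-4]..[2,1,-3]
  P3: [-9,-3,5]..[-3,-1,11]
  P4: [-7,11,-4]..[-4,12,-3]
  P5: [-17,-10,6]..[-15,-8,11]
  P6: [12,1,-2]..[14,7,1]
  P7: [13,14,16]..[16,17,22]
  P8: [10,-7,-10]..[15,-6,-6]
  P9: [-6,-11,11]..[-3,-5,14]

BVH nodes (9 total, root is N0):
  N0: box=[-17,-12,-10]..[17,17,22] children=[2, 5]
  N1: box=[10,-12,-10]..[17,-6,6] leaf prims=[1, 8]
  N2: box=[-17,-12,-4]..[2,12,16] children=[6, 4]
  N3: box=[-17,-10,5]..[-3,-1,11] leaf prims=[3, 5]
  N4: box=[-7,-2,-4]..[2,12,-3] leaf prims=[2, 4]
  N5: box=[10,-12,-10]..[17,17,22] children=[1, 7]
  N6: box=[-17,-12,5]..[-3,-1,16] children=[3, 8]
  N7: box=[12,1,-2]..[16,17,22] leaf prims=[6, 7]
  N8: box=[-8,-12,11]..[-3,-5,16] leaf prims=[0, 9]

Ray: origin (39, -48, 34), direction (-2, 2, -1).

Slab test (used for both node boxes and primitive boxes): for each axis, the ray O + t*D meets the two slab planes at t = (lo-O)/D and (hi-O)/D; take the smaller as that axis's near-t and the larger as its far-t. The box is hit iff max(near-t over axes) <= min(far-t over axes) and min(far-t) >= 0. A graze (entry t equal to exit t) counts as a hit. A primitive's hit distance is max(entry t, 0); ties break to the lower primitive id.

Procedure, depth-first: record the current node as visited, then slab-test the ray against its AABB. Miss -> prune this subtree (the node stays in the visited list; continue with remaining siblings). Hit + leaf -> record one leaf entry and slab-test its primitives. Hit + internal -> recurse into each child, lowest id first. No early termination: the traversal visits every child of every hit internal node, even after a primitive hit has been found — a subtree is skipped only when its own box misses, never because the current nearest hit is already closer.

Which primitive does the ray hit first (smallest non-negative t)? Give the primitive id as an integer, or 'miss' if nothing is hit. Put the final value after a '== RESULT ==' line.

Walk:
N0 x:[11,28] y:[18,65/2] z:[12,44] -> hit [18,28], descend [2, 5]
  N2 x:[37/2,28] y:[18,30] z:[18,38] -> hit [37/2,28], descend [4, 6]
    N4 x:[37/2,23] y:[23,30] z:[37,38] -> miss, prune
    N6 x:[21,28] y:[18,47/2] z:[18,29] -> hit [21,47/2], descend [3, 8]
      N3 x:[21,28] y:[19,47/2] z:[23,29] -> hit [23,47/2] leaf, test {P3@t=23, P5(miss)}
      N8 x:[21,47/2] y:[18,43/2] z:[18,23] -> hit [21,43/2] leaf, test {P0(miss), P9@t=21}
  N5 x:[11,29/2] y:[18,65/2] z:[12,44] -> miss, prune

7 AABB tests over nodes [0, 2, 4, 6, 3, 8, 5]; 2 leaves entered; closest P9.

== RESULT ==
9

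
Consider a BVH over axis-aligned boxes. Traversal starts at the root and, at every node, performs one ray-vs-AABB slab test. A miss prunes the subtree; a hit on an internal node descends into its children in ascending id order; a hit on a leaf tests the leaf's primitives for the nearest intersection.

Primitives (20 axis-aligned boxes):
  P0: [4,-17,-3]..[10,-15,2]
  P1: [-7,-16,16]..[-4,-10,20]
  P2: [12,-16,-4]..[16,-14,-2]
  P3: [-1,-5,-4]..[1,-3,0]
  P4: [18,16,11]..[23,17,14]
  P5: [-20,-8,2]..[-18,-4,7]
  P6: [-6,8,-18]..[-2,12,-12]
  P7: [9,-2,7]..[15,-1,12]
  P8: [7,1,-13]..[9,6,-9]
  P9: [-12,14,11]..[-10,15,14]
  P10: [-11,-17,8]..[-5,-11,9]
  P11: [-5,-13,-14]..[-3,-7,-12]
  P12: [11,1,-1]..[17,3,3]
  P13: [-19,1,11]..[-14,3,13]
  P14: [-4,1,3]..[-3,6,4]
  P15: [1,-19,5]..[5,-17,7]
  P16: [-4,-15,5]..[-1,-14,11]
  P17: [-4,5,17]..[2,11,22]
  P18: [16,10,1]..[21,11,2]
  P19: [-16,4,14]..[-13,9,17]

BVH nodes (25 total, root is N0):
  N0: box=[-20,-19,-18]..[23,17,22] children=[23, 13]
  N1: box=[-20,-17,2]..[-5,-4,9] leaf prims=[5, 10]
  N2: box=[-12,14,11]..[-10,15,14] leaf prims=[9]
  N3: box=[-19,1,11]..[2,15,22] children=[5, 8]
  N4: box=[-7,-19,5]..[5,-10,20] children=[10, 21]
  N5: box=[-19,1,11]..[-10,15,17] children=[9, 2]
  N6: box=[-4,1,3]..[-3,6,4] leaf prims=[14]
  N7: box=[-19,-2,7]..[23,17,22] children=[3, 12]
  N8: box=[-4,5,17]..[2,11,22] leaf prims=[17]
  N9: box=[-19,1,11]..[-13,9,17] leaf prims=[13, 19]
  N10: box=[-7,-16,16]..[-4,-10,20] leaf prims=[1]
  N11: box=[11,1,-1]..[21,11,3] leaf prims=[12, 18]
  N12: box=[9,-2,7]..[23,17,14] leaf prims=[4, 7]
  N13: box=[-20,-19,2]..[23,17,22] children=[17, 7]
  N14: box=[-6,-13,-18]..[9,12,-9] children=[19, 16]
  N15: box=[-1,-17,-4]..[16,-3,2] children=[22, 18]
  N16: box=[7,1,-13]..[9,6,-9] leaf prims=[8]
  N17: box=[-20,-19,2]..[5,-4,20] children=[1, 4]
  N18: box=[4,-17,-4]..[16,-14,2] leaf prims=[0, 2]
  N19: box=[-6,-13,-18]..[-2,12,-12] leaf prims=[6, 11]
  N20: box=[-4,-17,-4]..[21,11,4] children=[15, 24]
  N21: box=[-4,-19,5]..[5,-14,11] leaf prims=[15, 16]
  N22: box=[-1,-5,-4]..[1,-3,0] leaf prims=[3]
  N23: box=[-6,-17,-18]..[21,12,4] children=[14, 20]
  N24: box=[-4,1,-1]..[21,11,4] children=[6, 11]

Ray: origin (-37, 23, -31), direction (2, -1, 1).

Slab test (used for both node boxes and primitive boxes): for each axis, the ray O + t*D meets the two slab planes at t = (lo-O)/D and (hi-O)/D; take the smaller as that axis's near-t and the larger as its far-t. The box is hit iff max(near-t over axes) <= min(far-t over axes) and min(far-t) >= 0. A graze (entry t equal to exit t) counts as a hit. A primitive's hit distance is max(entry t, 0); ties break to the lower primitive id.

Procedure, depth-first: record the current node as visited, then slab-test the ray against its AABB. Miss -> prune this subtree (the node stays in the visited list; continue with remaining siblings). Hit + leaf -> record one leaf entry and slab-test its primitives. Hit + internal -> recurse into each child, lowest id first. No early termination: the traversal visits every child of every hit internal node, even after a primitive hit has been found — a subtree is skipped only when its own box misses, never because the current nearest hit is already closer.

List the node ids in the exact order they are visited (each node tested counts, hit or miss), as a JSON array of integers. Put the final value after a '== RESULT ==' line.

Traverse from the root:
N0 x:[17/2,30] y:[6,42] z:[13,53] -> hit [13,30], descend [13, 23]
  N13 x:[17/2,30] y:[6,42] z:[33,53] -> miss, prune
  N23 x:[31/2,29] y:[11,40] z:[13,35] -> hit [31/2,29], descend [14, 20]
    N14 x:[31/2,23] y:[11,36] z:[13,22] -> hit [31/2,22], descend [16, 19]
      N16 x:[22,23] y:[17,22] z:[18,22] -> hit [22,22] leaf, test {P8@t=22}
      N19 x:[31/2,35/2] y:[11,36] z:[13,19] -> hit [31/2,35/2] leaf, test {P6(miss), P11(miss)}
    N20 x:[33/2,29] y:[12,40] z:[27,35] -> hit [27,29], descend [15, 24]
      N15 x:[18,53/2] y:[26,40] z:[27,33] -> miss, prune
      N24 x:[33/2,29] y:[12,22] z:[30,35] -> miss, prune

order=[0, 13, 23, 14, 16, 19, 20, 15, 24]  |boxes|=9  |leaves|=2  hit=P8

== RESULT ==
[0, 13, 23, 14, 16, 19, 20, 15, 24]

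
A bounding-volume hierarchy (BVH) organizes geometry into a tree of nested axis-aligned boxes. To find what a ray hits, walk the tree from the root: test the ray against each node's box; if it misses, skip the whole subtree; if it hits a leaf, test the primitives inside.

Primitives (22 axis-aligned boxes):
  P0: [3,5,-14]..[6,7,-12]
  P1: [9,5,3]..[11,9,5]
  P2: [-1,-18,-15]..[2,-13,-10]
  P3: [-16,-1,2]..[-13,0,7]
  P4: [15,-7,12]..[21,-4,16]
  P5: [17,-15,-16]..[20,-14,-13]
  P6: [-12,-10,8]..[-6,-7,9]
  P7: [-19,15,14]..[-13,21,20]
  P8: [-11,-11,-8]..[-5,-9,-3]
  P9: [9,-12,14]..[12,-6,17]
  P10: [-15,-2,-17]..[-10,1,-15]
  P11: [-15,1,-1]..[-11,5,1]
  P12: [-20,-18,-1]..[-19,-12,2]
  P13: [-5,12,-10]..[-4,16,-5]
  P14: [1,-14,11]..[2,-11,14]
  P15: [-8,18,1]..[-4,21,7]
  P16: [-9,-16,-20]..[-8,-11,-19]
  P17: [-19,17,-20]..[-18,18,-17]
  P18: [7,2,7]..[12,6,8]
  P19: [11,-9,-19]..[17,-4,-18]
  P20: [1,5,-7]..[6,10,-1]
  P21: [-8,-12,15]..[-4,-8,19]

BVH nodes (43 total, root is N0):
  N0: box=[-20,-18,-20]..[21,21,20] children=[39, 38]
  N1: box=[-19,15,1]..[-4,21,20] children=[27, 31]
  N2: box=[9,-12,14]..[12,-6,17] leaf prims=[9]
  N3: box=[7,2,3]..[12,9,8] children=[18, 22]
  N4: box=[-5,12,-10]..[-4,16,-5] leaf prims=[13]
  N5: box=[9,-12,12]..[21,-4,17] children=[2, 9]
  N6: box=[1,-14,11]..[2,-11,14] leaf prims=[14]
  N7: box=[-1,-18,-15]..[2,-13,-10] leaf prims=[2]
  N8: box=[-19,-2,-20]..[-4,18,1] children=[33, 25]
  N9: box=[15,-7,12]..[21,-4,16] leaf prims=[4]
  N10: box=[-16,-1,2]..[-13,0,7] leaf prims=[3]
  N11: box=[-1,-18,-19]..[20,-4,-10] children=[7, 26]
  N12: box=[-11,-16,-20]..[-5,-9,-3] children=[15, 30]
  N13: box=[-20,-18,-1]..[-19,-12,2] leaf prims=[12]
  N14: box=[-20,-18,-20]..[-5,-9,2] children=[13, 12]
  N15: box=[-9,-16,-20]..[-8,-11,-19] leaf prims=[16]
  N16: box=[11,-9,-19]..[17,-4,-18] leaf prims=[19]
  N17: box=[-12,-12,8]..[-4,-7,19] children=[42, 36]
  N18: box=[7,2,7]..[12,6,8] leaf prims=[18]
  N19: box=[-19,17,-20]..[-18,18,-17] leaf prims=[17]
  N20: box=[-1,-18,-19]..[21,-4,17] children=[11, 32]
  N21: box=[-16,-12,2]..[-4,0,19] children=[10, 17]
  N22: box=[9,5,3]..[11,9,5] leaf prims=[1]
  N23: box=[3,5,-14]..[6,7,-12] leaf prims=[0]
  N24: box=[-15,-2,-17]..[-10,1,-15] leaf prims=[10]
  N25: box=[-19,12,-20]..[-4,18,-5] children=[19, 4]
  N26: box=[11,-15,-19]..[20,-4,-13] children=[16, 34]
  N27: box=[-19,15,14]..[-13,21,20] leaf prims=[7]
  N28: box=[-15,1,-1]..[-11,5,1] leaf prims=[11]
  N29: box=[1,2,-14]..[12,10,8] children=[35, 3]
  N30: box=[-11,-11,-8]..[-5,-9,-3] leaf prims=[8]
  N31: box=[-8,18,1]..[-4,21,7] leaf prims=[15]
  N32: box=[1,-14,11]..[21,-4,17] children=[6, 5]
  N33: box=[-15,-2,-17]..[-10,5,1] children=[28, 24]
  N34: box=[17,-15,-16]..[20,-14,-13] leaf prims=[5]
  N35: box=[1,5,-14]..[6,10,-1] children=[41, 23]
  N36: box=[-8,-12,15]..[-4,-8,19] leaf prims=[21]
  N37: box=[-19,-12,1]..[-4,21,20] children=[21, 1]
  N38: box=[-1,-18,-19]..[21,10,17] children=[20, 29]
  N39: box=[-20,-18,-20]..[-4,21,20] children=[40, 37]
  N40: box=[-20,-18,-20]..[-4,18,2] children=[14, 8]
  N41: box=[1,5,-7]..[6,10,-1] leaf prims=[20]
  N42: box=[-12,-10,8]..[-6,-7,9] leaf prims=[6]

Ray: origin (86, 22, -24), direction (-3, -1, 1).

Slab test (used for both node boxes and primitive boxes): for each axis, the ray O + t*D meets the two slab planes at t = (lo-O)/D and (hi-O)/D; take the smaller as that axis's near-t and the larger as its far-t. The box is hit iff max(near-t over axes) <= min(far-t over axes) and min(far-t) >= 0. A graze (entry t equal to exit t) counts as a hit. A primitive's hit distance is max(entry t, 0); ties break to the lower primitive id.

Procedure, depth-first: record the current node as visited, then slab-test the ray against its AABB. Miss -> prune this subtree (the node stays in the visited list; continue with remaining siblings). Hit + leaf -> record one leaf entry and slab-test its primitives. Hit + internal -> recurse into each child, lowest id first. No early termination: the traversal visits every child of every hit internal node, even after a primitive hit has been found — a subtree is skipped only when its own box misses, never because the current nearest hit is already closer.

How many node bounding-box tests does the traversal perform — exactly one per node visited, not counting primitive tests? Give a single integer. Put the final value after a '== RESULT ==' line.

Traverse from the root:
N0 x:[65/3,106/3] y:[1,40] z:[4,44] -> hit [65/3,106/3], descend [38, 39]
  N38 x:[65/3,29] y:[12,40] z:[5,41] -> hit [65/3,29], descend [20, 29]
    N20 x:[65/3,29] y:[26,40] z:[5,41] -> hit [26,29], descend [11, 32]
      N11 x:[22,29] y:[26,40] z:[5,14] -> miss, prune
      N32 x:[65/3,85/3] y:[26,36] z:[35,41] -> miss, prune
    N29 x:[74/3,85/3] y:[12,20] z:[10,32] -> miss, prune
  N39 x:[30,106/3] y:[1,40] z:[4,44] -> hit [30,106/3], descend [37, 40]
    N37 x:[30,35] y:[1,34] z:[25,44] -> hit [30,34], descend [1, 21]
      N1 x:[30,35] y:[1,7] z:[25,44] -> miss, prune
      N21 x:[30,34] y:[22,34] z:[26,43] -> hit [30,34], descend [10, 17]
        N10 x:[33,34] y:[22,23] z:[26,31] -> miss, prune
        N17 x:[30,98/3] y:[29,34] z:[32,43] -> hit [32,98/3], descend [36, 42]
          N36 x:[30,94/3] y:[30,34] z:[39,43] -> miss, prune
          N42 x:[92/3,98/3] y:[29,32] z:[32,33] -> hit [32,32] leaf, test {P6@t=32}
    N40 x:[30,106/3] y:[4,40] z:[4,26] -> miss, prune

order=[0, 38, 20, 11, 32, 29, 39, 37, 1, 21, 10, 17, 36, 42, 40]  |boxes|=15  |leaves|=1  hit=P6

== RESULT ==
15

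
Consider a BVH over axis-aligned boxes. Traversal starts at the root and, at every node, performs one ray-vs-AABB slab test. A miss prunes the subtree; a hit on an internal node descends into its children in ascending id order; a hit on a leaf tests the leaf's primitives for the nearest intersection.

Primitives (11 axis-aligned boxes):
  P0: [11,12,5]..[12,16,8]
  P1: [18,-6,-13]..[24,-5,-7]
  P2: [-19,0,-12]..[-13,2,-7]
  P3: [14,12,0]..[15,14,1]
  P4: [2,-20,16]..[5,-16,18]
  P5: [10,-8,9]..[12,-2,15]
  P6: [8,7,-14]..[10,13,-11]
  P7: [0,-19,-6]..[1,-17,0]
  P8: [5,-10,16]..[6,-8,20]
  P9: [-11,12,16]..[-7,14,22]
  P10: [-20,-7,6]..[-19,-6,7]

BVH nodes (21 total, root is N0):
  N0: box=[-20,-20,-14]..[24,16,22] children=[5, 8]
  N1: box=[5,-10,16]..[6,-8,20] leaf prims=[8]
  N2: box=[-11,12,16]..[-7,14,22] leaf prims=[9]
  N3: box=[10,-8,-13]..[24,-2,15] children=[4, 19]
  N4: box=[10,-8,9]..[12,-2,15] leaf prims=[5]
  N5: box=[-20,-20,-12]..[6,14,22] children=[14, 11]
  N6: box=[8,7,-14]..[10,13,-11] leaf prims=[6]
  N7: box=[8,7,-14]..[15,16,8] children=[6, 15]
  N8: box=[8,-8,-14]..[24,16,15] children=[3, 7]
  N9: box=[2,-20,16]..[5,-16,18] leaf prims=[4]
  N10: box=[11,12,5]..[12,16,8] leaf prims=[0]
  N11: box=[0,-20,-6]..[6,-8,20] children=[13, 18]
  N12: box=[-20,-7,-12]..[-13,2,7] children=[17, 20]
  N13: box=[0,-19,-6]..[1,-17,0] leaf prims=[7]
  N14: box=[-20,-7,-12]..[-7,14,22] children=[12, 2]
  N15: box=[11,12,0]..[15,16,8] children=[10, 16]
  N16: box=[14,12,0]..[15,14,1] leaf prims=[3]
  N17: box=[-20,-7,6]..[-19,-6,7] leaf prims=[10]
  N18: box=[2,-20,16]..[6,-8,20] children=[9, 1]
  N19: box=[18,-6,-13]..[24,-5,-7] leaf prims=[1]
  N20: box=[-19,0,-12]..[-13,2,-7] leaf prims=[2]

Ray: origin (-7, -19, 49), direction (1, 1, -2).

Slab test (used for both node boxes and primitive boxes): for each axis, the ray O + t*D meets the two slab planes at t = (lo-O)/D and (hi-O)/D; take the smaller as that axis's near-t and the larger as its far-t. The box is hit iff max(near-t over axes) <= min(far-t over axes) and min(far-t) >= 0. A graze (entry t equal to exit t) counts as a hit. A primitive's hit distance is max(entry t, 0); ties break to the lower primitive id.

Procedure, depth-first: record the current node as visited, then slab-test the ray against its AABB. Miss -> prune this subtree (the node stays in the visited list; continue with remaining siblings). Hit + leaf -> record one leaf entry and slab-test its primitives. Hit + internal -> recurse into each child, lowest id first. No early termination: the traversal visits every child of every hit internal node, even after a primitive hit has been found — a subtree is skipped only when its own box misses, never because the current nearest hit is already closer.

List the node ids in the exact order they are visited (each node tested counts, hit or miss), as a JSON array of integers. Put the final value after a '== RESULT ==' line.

Walk:
N0 x:[-13,31] y:[-1,35] z:[27/2,63/2] -> hit [27/2,31], descend [5, 8]
  N5 x:[-13,13] y:[-1,33] z:[27/2,61/2] -> miss, prune
  N8 x:[15,31] y:[11,35] z:[17,63/2] -> hit [17,31], descend [3, 7]
    N3 x:[17,31] y:[11,17] z:[17,31] -> hit [17,17], descend [4, 19]
      N4 x:[17,19] y:[11,17] z:[17,20] -> hit [17,17] leaf, test {P5@t=17}
      N19 x:[25,31] y:[13,14] z:[28,31] -> miss, prune
    N7 x:[15,22] y:[26,35] z:[41/2,63/2] -> miss, prune

order=[0, 5, 8, 3, 4, 19, 7]  |boxes|=7  |leaves|=1  hit=P5

== RESULT ==
[0, 5, 8, 3, 4, 19, 7]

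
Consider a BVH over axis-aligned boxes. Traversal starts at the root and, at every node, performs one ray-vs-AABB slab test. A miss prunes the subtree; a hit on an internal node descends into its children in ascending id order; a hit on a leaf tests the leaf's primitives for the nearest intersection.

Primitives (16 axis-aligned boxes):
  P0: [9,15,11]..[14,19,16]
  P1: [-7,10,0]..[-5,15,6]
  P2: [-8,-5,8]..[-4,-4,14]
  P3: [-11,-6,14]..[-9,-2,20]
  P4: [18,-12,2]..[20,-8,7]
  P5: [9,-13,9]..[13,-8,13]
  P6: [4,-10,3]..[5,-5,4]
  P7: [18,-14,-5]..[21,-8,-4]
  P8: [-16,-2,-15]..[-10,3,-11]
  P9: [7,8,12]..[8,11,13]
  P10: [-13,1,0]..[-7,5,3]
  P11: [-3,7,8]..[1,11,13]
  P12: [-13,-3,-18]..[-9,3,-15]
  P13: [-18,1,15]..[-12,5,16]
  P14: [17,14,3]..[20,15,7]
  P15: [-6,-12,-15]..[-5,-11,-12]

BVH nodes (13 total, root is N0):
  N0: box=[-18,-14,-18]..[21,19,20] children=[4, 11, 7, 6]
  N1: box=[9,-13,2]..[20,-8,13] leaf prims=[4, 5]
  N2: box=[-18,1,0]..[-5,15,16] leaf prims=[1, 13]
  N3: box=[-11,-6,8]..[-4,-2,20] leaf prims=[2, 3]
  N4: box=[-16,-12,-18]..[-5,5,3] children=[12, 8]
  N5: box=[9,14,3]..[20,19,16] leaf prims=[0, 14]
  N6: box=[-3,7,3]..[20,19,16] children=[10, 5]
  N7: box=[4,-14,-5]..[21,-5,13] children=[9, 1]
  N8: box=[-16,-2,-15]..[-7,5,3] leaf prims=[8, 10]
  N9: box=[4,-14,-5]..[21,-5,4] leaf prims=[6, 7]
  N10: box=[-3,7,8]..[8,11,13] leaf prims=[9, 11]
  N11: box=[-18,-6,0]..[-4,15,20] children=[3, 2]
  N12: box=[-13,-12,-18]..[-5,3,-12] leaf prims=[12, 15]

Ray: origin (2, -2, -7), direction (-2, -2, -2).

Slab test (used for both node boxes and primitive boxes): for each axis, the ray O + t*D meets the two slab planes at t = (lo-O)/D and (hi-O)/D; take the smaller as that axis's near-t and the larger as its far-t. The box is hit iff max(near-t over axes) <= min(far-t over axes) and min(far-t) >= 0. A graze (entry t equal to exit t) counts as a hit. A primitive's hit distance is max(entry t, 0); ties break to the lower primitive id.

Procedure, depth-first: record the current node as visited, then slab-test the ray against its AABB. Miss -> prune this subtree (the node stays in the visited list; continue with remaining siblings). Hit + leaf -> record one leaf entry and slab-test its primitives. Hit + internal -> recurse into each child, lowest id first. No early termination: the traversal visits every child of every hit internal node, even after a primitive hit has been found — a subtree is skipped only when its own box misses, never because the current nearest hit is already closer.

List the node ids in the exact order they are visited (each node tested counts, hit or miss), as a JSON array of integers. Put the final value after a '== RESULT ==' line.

Walk:
N0 x:[-19/2,10] y:[-21/2,6] z:[-27/2,11/2] -> hit [-19/2,11/2], descend [4, 6, 7, 11]
  N4 x:[7/2,9] y:[-7/2,5] z:[-5,11/2] -> hit [7/2,5], descend [8, 12]
    N8 x:[9/2,9] y:[-7/2,0] z:[-5,4] -> miss, prune
    N12 x:[7/2,15/2] y:[-5/2,5] z:[5/2,11/2] -> hit [7/2,5] leaf, test {P12(miss), P15(miss)}
  N6 x:[-9,5/2] y:[-21/2,-9/2] z:[-23/2,-5] -> miss, prune
  N7 x:[-19/2,-1] y:[3/2,6] z:[-10,-1] -> miss, prune
  N11 x:[3,10] y:[-17/2,2] z:[-27/2,-7/2] -> miss, prune

Summary -> nodes [0, 4, 8, 12, 6, 7, 11]; box-tests=7; leaf-entries=1; first=miss

== RESULT ==
[0, 4, 8, 12, 6, 7, 11]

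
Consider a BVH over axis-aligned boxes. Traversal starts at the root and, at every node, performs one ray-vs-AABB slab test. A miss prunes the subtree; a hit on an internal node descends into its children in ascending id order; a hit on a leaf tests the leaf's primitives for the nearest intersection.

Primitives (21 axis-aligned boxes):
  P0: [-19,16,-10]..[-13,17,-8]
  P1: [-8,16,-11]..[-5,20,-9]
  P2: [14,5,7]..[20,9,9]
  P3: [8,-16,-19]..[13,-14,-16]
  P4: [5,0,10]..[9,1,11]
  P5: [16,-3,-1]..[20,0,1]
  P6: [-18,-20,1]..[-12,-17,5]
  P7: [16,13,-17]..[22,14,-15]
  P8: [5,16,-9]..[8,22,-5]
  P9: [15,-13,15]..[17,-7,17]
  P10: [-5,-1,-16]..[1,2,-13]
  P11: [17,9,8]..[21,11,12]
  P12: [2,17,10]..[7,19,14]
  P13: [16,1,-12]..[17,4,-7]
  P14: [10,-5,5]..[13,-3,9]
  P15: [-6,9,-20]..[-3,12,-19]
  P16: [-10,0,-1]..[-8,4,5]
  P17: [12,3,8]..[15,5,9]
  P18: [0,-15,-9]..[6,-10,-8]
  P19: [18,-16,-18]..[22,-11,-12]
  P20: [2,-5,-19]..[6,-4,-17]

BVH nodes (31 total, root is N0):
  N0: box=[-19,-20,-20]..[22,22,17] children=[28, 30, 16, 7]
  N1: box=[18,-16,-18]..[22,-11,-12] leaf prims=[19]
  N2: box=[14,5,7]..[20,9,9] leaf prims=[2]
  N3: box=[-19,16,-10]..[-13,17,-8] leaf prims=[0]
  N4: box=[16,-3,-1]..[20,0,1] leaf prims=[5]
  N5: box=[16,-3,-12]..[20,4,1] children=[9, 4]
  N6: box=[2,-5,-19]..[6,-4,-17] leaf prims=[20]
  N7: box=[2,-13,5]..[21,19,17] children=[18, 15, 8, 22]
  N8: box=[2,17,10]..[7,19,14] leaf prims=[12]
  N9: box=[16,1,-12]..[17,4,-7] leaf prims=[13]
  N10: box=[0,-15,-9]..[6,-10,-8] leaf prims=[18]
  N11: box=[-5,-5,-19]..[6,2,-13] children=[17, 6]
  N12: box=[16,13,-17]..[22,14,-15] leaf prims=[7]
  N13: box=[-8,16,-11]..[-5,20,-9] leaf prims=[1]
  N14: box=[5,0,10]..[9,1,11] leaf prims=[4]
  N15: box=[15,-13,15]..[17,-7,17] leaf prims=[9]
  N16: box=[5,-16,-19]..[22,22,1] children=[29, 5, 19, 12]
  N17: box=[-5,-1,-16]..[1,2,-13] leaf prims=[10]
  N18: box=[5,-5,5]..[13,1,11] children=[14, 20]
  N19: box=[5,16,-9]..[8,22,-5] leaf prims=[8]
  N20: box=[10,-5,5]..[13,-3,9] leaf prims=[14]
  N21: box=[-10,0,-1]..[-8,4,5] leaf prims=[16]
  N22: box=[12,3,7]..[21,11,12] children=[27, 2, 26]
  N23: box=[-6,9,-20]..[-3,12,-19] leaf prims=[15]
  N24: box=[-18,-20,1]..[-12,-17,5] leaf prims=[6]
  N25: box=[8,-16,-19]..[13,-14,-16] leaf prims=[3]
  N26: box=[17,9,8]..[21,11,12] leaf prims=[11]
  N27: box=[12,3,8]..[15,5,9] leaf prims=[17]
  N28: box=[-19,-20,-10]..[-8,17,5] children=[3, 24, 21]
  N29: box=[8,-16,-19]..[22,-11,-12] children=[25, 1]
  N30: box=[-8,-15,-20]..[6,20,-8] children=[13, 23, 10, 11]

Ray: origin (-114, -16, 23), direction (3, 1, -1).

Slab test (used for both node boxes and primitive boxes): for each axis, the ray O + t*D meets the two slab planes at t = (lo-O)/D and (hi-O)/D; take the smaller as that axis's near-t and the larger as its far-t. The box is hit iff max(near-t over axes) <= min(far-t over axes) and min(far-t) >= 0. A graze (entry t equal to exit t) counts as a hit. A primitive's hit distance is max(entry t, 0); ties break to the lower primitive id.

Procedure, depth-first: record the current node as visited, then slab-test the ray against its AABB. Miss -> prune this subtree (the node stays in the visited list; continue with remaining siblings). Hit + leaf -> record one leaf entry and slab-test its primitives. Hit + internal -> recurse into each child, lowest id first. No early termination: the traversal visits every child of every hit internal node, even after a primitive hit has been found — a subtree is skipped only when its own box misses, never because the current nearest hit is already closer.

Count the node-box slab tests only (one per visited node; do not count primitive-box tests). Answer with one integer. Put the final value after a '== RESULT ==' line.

Trace the traversal:
N0 x:[95/3,136/3] y:[-4,38] z:[6,43] -> hit [95/3,38], descend [7, 16, 28, 30]
  N7 x:[116/3,45] y:[3,35] z:[6,18] -> miss, prune
  N16 x:[119/3,136/3] y:[0,38] z:[22,42] -> miss, prune
  N28 x:[95/3,106/3] y:[-4,33] z:[18,33] -> hit [95/3,33], descend [3, 21, 24]
    N3 x:[95/3,101/3] y:[32,33] z:[31,33] -> hit [32,33] leaf, test {P0@t=32}
    N21 x:[104/3,106/3] y:[16,20] z:[18,24] -> miss, prune
    N24 x:[32,34] y:[-4,-1] z:[18,22] -> miss, prune
  N30 x:[106/3,40] y:[1,36] z:[31,43] -> hit [106/3,36], descend [10, 11, 13, 23]
    N10 x:[38,40] y:[1,6] z:[31,32] -> miss, prune
    N11 x:[109/3,40] y:[11,18] z:[36,42] -> miss, prune
    N13 x:[106/3,109/3] y:[32,36] z:[32,34] -> miss, prune
    N23 x:[36,37] y:[25,28] z:[42,43] -> miss, prune

12 AABB tests over nodes [0, 7, 16, 28, 3, 21, 24, 30, 10, 11, 13, 23]; 1 leaf entered; closest P0.

== RESULT ==
12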